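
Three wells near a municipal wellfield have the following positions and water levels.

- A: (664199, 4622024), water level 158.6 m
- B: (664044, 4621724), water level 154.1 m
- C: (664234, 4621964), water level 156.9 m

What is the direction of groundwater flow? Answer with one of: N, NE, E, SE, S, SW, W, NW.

Differences from A: to B (Δx, Δy, Δh) = (-155, -300, -4.5); to C = (35, -60, -1.7).
Determinant of the coordinate differences = (-155)·(-60) − 35·(-300) = 19800.
∂h/∂x = [(-4.5)·(-60) − (-1.7)·(-300)] / 19800 = -0.01212
∂h/∂y = [(-155)·(-1.7) − 35·(-4.5)] / 19800 = +0.02126
Flow = −∇h = (+0.01212 east, -0.02126 north), which points southeast.

SE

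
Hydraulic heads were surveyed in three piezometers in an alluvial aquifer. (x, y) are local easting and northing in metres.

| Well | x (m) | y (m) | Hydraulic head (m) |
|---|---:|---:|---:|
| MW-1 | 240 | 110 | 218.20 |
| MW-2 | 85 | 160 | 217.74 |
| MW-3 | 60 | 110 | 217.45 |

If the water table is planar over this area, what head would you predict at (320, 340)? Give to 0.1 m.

Differences from MW-1: to MW-2 (Δx, Δy, Δh) = (-155, 50, -0.46); to MW-3 = (-180, 0, -0.75).
Determinant of the coordinate differences = (-155)·0 − (-180)·50 = 9000.
∂h/∂x = [(-0.46)·0 − (-0.75)·50] / 9000 = +0.004167
∂h/∂y = [(-155)·(-0.75) − (-180)·(-0.46)] / 9000 = +0.003717
h(320, 340) = 218.20 + (+0.004167)·(80) + (+0.003717)·(230) = 218.20 +0.333 +0.855 = 219.388 m.

219.4 m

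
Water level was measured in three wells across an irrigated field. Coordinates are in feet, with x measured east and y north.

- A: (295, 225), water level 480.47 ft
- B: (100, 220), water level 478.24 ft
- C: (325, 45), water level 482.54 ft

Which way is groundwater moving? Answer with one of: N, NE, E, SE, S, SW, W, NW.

Taking A as reference: B−A = (-195, -5, -2.23); C−A = (30, -180, +2.07).
Solve a·Δx + b·Δy = Δh: det = (-195)·(-180) − 30·(-5) = 35250.
∂h/∂x = [(-2.23)·(-180) − (+2.07)·(-5)] / 35250 = +0.01168
∂h/∂y = [(-195)·(+2.07) − 30·(-2.23)] / 35250 = -0.009553
Flow = −∇h = (-0.01168 east, +0.009553 north), which points northwest.

NW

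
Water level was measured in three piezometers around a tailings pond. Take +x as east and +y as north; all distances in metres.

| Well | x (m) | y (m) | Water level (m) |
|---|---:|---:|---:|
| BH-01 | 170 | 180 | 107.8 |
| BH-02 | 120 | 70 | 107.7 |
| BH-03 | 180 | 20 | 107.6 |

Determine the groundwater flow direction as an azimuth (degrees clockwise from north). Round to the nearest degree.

Three-point gradient (reference BH-01): Δ to BH-02 = (-50, -110, -0.1), Δ to BH-03 = (10, -160, -0.2).
∂h/∂x = -0.0006593, ∂h/∂y = +0.001209 (det = 9100).
Flow direction (−∇h) has components (+0.0006593 E, -0.001209 N).
Azimuth = atan2(E, N) = atan2(+0.0006593, -0.001209) = 151.4° ≈ 151°.

151°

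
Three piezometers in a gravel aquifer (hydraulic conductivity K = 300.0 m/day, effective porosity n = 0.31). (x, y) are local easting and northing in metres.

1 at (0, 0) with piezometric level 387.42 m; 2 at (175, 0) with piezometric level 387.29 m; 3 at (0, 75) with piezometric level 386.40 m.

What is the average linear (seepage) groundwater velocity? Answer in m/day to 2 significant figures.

∂h/∂x = (387.29 − 387.42) / (175 − 0) = -0.0007429
∂h/∂y = (386.40 − 387.42) / (75 − 0) = -0.01360
|∇h| = √(-0.0007429² + -0.01360²) = 0.01362
Seepage velocity v = K·i/n = 300.0 × 0.01362 / 0.31 = 13.18 m/day.

13 m/day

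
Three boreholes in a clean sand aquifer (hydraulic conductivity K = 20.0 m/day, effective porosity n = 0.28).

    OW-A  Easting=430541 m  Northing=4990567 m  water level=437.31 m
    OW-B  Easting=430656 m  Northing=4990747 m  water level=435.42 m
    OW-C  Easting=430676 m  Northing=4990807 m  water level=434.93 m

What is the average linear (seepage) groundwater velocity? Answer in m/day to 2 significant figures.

0.68 m/day

With h = a·x + b·y + c and OW-A as origin, the differences give:
  115·a + 180·b = -1.89
  135·a + 240·b = -2.38
Eliminate b (×240 and ×180, subtract): 3300·a = -25.200 → a = ∂h/∂x = -0.007636
Back-substitute: b = ∂h/∂y = -0.005621.
|∇h| = √(-0.007636² + -0.005621²) = 0.009482
Seepage velocity v = K·i/n = 20.0 × 0.009482 / 0.28 = 0.6773 m/day.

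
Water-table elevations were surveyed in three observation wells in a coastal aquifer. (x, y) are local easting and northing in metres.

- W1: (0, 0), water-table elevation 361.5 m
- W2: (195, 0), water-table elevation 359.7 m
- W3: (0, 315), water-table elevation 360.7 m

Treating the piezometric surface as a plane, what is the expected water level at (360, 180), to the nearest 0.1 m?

357.7 m

∂h/∂x = (359.7 − 361.5) / (195 − 0) = -0.009231
∂h/∂y = (360.7 − 361.5) / (315 − 0) = -0.002540
h(360, 180) = 361.5 + (-0.009231)·(360) + (-0.002540)·(180) = 361.5 -3.323 -0.457 = 357.720 m.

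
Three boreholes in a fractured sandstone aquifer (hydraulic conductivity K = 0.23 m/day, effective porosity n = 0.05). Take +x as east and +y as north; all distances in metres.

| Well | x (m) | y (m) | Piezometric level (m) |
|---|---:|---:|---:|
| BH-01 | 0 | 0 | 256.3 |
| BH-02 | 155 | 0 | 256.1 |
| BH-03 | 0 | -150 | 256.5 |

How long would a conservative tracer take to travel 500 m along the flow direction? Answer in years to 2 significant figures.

∂h/∂x = (256.1 − 256.3) / (155 − 0) = -0.001290
∂h/∂y = (256.5 − 256.3) / (-150 − 0) = -0.001333
|∇h| = √(-0.001290² + -0.001333²) = 0.001855
Seepage velocity v = K·i/n = 0.23 × 0.001855 / 0.05 = 0.008533 m/day.
t = 500 / 0.008533 = 5.86e+04 days = 160 years.

160 years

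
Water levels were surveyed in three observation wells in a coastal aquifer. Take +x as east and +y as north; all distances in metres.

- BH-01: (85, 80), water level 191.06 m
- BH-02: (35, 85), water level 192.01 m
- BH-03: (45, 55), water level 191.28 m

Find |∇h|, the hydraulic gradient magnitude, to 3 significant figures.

0.0253

Taking BH-01 as reference: BH-02−BH-01 = (-50, 5, +0.95); BH-03−BH-01 = (-40, -25, +0.22).
Solve a·Δx + b·Δy = Δh: det = (-50)·(-25) − (-40)·5 = 1450.
∂h/∂x = [(+0.95)·(-25) − (+0.22)·5] / 1450 = -0.01714
∂h/∂y = [(-50)·(+0.22) − (-40)·(+0.95)] / 1450 = +0.01862
|∇h| = √(-0.01714² + 0.01862²) = 0.02531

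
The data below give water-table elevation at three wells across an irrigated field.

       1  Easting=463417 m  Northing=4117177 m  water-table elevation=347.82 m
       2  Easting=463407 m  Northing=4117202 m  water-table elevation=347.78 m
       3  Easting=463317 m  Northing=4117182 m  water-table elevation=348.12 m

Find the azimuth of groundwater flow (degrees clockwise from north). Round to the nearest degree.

With h = a·x + b·y + c and 1 as origin, the differences give:
  (-10)·a + 25·b = -0.04
  (-100)·a + 5·b = +0.30
Eliminate b (×5 and ×25, subtract): 2450·a = -7.700 → a = ∂h/∂x = -0.003143
Back-substitute: b = ∂h/∂y = -0.002857.
Flow direction (−∇h) has components (+0.003143 E, +0.002857 N).
Azimuth = atan2(E, N) = atan2(+0.003143, +0.002857) = 47.7° ≈ 048°.

048°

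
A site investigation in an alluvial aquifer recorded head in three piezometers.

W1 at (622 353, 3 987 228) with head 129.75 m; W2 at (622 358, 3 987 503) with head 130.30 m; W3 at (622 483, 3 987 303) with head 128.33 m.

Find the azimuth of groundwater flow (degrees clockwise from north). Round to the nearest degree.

Three-point gradient (reference W1): Δ to W2 = (5, 275, +0.55), Δ to W3 = (130, 75, -1.42).
∂h/∂x = -0.01220, ∂h/∂y = +0.002222 (det = -35375).
Flow direction (−∇h) has components (+0.01220 E, -0.002222 N).
Azimuth = atan2(E, N) = atan2(+0.01220, -0.002222) = 100.3° ≈ 100°.

100°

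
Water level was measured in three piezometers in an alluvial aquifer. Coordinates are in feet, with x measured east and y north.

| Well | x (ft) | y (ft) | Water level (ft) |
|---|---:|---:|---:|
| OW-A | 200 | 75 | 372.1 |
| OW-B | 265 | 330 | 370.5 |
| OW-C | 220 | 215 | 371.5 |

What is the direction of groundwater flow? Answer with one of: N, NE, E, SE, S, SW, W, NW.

E

With h = a·x + b·y + c and OW-A as origin, the differences give:
  65·a + 255·b = -1.6
  20·a + 140·b = -0.6
Eliminate b (×140 and ×255, subtract): 4000·a = -71.00 → a = ∂h/∂x = -0.01775
Back-substitute: b = ∂h/∂y = -0.001750.
Flow = −∇h = (+0.01775 east, +0.001750 north), which points east.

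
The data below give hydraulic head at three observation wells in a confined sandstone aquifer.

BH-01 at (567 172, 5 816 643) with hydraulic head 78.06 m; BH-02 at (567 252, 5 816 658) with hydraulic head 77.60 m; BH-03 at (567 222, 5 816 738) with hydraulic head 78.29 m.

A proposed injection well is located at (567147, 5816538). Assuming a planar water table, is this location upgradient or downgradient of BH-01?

Three-point gradient (reference BH-01): Δ to BH-02 = (80, 15, -0.46), Δ to BH-03 = (50, 95, +0.23).
∂h/∂x = -0.006883, ∂h/∂y = +0.006044 (det = 6850).
Head at (567147, 5816538) = 78.06 + (-0.006883)·(-25) + (+0.006044)·(-105) = 77.60 m.
That is lower than the 78.06 m at BH-01, so the point is downgradient.

downgradient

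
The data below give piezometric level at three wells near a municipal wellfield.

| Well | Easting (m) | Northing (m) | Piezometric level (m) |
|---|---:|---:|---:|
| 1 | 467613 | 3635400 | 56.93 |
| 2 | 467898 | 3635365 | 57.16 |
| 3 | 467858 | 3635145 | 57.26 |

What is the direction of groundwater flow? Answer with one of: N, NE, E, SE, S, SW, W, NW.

Differences from 1: to 2 (Δx, Δy, Δh) = (285, -35, +0.23); to 3 = (245, -255, +0.33).
Determinant of the coordinate differences = 285·(-255) − 245·(-35) = -64100.
∂h/∂x = [(+0.23)·(-255) − (+0.33)·(-35)] / -64100 = +0.0007348
∂h/∂y = [285·(+0.33) − 245·(+0.23)] / -64100 = -0.0005881
Flow = −∇h = (-0.0007348 east, +0.0005881 north), which points northwest.

NW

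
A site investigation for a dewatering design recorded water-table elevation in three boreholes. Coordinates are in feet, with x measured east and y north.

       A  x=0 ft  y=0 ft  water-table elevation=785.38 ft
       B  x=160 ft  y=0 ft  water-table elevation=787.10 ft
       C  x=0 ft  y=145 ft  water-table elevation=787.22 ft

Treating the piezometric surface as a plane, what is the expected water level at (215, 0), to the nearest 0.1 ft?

∂h/∂x = (787.10 − 785.38) / (160 − 0) = +0.01075
∂h/∂y = (787.22 − 785.38) / (145 − 0) = +0.01269
h(215, 0) = 785.38 + (+0.01075)·(215) + (+0.01269)·(0) = 785.38 +2.311 +0.000 = 787.691 ft.

787.7 ft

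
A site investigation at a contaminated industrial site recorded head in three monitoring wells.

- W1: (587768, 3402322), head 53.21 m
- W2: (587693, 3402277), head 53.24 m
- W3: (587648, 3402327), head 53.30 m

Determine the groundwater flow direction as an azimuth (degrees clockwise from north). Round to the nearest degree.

Differences from W1: to W2 (Δx, Δy, Δh) = (-75, -45, +0.03); to W3 = (-120, 5, +0.09).
Solve a·Δx + b·Δy = Δh: det = (-75)·5 − (-120)·(-45) = -5775.
∂h/∂x = [(+0.03)·5 − (+0.09)·(-45)] / -5775 = -0.0007273
∂h/∂y = [(-75)·(+0.09) − (-120)·(+0.03)] / -5775 = +0.0005455
Flow direction (−∇h) has components (+0.0007273 E, -0.0005455 N).
Azimuth = atan2(E, N) = atan2(+0.0007273, -0.0005455) = 126.9° ≈ 127°.

127°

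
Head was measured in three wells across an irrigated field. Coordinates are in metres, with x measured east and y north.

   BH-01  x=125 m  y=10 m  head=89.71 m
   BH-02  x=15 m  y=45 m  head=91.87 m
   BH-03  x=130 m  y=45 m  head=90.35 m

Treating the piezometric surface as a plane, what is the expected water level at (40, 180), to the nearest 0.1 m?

94.3 m

Differences from BH-01: to BH-02 (Δx, Δy, Δh) = (-110, 35, +2.16); to BH-03 = (5, 35, +0.64).
Solve a·Δx + b·Δy = Δh: det = (-110)·35 − 5·35 = -4025.
∂h/∂x = [(+2.16)·35 − (+0.64)·35] / -4025 = -0.01322
∂h/∂y = [(-110)·(+0.64) − 5·(+2.16)] / -4025 = +0.02017
h(40, 180) = 89.71 + (-0.01322)·(-85) + (+0.02017)·(170) = 89.71 +1.123 +3.430 = 94.263 m.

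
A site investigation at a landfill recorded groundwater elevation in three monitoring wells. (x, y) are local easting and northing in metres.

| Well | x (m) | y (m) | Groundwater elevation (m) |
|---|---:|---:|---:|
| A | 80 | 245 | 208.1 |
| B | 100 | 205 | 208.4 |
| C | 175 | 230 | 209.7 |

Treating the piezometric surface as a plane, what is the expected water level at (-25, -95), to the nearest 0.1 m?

206.0 m

Three-point gradient (reference A): Δ to B = (20, -40, +0.3), Δ to C = (95, -15, +1.6).
∂h/∂x = +0.01700, ∂h/∂y = +0.0010000 (det = 3500).
h(-25, -95) = 208.1 + (+0.01700)·(-105) + (+0.0010000)·(-340) = 208.1 -1.785 -0.340 = 205.975 m.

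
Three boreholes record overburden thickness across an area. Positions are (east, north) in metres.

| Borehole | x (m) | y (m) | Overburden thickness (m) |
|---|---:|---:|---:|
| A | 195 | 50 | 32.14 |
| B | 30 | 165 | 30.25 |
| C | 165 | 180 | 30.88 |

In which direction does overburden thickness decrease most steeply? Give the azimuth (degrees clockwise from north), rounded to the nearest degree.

Taking A as reference: B−A = (-165, 115, -1.89); C−A = (-30, 130, -1.26).
Determinant of the coordinate differences = (-165)·130 − (-30)·115 = -18000.
∂d/∂x = [(-1.89)·130 − (-1.26)·115] / -18000 = +0.005600
∂d/∂y = [(-165)·(-1.26) − (-30)·(-1.89)] / -18000 = -0.008400
Steepest decrease is along −∇f: components (-0.005600 E, +0.008400 N).
Azimuth = atan2(-0.005600, +0.008400) = 326.3° ≈ 326°.

326°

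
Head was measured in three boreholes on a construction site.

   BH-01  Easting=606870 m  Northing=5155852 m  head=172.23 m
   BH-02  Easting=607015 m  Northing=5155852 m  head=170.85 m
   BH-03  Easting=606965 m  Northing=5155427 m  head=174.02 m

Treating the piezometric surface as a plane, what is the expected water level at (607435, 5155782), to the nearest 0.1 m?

With h = a·x + b·y + c and BH-01 as origin, the differences give:
  145·a + 0·b = -1.38
  95·a + (-425)·b = +1.79
Eliminate b (×(-425) and ×0, subtract): -61625·a = 586.500 → a = ∂h/∂x = -0.009517
Back-substitute: b = ∂h/∂y = -0.006339.
h(607435, 5155782) = 172.23 + (-0.009517)·(565) + (-0.006339)·(-70) = 172.23 -5.377 +0.444 = 167.296 m.

167.3 m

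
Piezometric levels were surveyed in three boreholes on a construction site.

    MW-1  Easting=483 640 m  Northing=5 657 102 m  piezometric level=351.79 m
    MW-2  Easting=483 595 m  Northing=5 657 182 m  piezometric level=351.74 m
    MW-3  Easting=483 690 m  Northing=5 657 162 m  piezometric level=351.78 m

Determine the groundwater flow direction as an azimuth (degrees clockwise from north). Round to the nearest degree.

323°

Differences from MW-1: to MW-2 (Δx, Δy, Δh) = (-45, 80, -0.05); to MW-3 = (50, 60, -0.01).
Solve a·Δx + b·Δy = Δh: det = (-45)·60 − 50·80 = -6700.
∂h/∂x = [(-0.05)·60 − (-0.01)·80] / -6700 = +0.0003284
∂h/∂y = [(-45)·(-0.01) − 50·(-0.05)] / -6700 = -0.0004403
Flow direction (−∇h) has components (-0.0003284 E, +0.0004403 N).
Azimuth = atan2(E, N) = atan2(-0.0003284, +0.0004403) = 323.3° ≈ 323°.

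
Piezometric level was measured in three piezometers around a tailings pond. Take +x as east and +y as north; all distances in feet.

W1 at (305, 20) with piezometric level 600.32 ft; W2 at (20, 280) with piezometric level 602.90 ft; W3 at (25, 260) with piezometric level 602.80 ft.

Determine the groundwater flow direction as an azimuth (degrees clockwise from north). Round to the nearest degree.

121°

With h = a·x + b·y + c and W1 as origin, the differences give:
  (-285)·a + 260·b = +2.58
  (-280)·a + 240·b = +2.48
Eliminate b (×240 and ×260, subtract): 4400·a = -25.600 → a = ∂h/∂x = -0.005818
Back-substitute: b = ∂h/∂y = +0.003545.
Flow direction (−∇h) has components (+0.005818 E, -0.003545 N).
Azimuth = atan2(E, N) = atan2(+0.005818, -0.003545) = 121.4° ≈ 121°.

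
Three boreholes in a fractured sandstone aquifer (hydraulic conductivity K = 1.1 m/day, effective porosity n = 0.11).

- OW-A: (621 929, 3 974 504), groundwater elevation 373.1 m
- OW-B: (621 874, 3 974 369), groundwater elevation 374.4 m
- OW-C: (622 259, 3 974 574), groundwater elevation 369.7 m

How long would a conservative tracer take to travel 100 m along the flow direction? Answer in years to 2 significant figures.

2.5 years

Taking OW-A as reference: OW-B−OW-A = (-55, -135, +1.3); OW-C−OW-A = (330, 70, -3.4).
Solve a·Δx + b·Δy = Δh: det = (-55)·70 − 330·(-135) = 40700.
∂h/∂x = [(+1.3)·70 − (-3.4)·(-135)] / 40700 = -0.009042
∂h/∂y = [(-55)·(-3.4) − 330·(+1.3)] / 40700 = -0.005946
|∇h| = √(-0.009042² + -0.005946²) = 0.01082
Seepage velocity v = K·i/n = 1.1 × 0.01082 / 0.11 = 0.1082 m/day.
t = 100 / 0.1082 = 924.2 days = 2.53 years.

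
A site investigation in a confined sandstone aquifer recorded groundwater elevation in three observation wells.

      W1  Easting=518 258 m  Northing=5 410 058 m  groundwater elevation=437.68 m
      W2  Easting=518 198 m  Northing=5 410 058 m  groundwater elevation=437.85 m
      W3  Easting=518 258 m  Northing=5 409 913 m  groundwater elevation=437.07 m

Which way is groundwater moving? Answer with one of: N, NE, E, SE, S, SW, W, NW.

∂h/∂x = (437.85 − 437.68) / (518198 − 518258) = -0.002833
∂h/∂y = (437.07 − 437.68) / (5409913 − 5410058) = +0.004207
Flow = −∇h = (+0.002833 east, -0.004207 north), which points southeast.

SE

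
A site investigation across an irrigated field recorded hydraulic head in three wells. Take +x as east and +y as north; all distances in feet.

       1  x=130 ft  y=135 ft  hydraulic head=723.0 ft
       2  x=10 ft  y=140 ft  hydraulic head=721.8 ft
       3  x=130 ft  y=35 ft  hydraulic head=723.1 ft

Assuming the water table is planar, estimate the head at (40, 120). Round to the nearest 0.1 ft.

Three-point gradient (reference 1): Δ to 2 = (-120, 5, -1.2), Δ to 3 = (0, -100, +0.1).
∂h/∂x = +0.009958, ∂h/∂y = -0.001000 (det = 12000).
h(40, 120) = 723.0 + (+0.009958)·(-90) + (-0.001000)·(-15) = 723.0 -0.896 +0.015 = 722.119 ft.

722.1 ft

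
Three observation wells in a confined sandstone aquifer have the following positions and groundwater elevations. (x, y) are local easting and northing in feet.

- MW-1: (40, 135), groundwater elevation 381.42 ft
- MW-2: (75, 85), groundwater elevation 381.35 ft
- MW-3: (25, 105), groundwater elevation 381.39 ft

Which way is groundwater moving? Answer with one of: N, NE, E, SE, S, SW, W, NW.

Three-point gradient (reference MW-1): Δ to MW-2 = (35, -50, -0.07), Δ to MW-3 = (-15, -30, -0.03).
∂h/∂x = -0.0003333, ∂h/∂y = +0.001167 (det = -1800).
Flow = −∇h = (+0.0003333 east, -0.001167 north), which points south.

S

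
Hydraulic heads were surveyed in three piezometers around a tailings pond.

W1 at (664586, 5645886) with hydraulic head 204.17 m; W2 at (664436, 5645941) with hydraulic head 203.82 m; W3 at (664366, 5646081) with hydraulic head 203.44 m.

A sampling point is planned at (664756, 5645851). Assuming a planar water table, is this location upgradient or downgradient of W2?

upgradient

Taking W1 as reference: W2−W1 = (-150, 55, -0.35); W3−W1 = (-220, 195, -0.73).
Determinant of the coordinate differences = (-150)·195 − (-220)·55 = -17150.
∂h/∂x = [(-0.35)·195 − (-0.73)·55] / -17150 = +0.001638
∂h/∂y = [(-150)·(-0.73) − (-220)·(-0.35)] / -17150 = -0.001895
Head at (664756, 5645851) = 204.17 + (+0.001638)·(170) + (-0.001895)·(-35) = 204.51 m.
That is higher than the 203.82 m at W2, so the point is upgradient.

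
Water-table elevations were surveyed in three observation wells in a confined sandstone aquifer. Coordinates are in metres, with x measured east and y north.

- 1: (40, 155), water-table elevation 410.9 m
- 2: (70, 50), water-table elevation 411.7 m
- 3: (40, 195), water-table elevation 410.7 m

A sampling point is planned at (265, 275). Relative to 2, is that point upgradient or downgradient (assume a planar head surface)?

With h = a·x + b·y + c and 1 as origin, the differences give:
  30·a + (-105)·b = +0.8
  0·a + 40·b = -0.2
Eliminate b (×40 and ×(-105), subtract): 1200·a = 11.00 → a = ∂h/∂x = +0.009167
Back-substitute: b = ∂h/∂y = -0.005000.
Head at (265, 275) = 410.9 + (+0.009167)·(225) + (-0.005000)·(120) = 412.36 m.
That is higher than the 411.7 m at 2, so the point is upgradient.

upgradient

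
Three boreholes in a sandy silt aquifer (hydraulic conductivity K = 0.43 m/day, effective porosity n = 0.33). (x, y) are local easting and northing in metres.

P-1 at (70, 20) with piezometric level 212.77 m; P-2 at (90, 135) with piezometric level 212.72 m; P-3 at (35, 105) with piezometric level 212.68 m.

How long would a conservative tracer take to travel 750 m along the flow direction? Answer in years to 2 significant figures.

1300 years

Differences from P-1: to P-2 (Δx, Δy, Δh) = (20, 115, -0.05); to P-3 = (-35, 85, -0.09).
Determinant of the coordinate differences = 20·85 − (-35)·115 = 5725.
∂h/∂x = [(-0.05)·85 − (-0.09)·115] / 5725 = +0.001066
∂h/∂y = [20·(-0.09) − (-35)·(-0.05)] / 5725 = -0.0006201
|∇h| = √(0.001066² + -0.0006201²) = 0.001233
Seepage velocity v = K·i/n = 0.43 × 0.001233 / 0.33 = 0.001607 m/day.
t = 750 / 0.001607 = 4.667e+05 days = 1.28e+03 years.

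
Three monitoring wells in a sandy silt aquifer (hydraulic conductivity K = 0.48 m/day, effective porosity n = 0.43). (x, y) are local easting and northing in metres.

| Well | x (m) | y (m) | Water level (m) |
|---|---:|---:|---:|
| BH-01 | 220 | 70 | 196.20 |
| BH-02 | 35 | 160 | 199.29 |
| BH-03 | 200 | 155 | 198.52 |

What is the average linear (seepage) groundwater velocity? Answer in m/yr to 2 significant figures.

11 m/yr

Three-point gradient (reference BH-01): Δ to BH-02 = (-185, 90, +3.09), Δ to BH-03 = (-20, 85, +2.32).
∂h/∂x = -0.003867, ∂h/∂y = +0.02638 (det = -13925).
|∇h| = √(-0.003867² + 0.02638²) = 0.02666
Seepage velocity v = K·i/n = 0.48 × 0.02666 / 0.43 = 0.02976 m/day = 10.87 m/yr.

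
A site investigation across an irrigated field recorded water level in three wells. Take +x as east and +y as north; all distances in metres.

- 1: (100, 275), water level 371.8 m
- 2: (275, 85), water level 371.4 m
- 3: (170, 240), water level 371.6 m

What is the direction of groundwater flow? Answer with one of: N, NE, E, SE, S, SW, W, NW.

E

Differences from 1: to 2 (Δx, Δy, Δh) = (175, -190, -0.4); to 3 = (70, -35, -0.2).
Solve a·Δx + b·Δy = Δh: det = 175·(-35) − 70·(-190) = 7175.
∂h/∂x = [(-0.4)·(-35) − (-0.2)·(-190)] / 7175 = -0.003345
∂h/∂y = [175·(-0.2) − 70·(-0.4)] / 7175 = -0.0009756
Flow = −∇h = (+0.003345 east, +0.0009756 north), which points east.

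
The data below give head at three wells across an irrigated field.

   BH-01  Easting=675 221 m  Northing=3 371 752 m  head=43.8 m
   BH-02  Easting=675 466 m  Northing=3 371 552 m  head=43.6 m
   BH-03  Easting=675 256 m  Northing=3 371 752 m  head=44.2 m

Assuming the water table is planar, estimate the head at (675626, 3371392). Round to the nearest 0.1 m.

Differences from BH-01: to BH-02 (Δx, Δy, Δh) = (245, -200, -0.2); to BH-03 = (35, 0, +0.4).
Determinant of the coordinate differences = 245·0 − 35·(-200) = 7000.
∂h/∂x = [(-0.2)·0 − (+0.4)·(-200)] / 7000 = +0.01143
∂h/∂y = [245·(+0.4) − 35·(-0.2)] / 7000 = +0.01500
h(675626, 3371392) = 43.8 + (+0.01143)·(405) + (+0.01500)·(-360) = 43.8 +4.629 -5.400 = 43.029 m.

43.0 m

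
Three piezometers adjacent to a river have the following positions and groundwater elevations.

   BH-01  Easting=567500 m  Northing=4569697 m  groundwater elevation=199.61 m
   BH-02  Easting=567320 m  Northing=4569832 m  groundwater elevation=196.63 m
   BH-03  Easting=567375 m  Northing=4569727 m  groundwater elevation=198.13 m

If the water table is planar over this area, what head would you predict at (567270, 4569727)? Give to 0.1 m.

Three-point gradient (reference BH-01): Δ to BH-02 = (-180, 135, -2.98), Δ to BH-03 = (-125, 30, -1.48).
∂h/∂x = +0.009621, ∂h/∂y = -0.009246 (det = 11475).
h(567270, 4569727) = 199.61 + (+0.009621)·(-230) + (-0.009246)·(30) = 199.61 -2.213 -0.277 = 197.120 m.

197.1 m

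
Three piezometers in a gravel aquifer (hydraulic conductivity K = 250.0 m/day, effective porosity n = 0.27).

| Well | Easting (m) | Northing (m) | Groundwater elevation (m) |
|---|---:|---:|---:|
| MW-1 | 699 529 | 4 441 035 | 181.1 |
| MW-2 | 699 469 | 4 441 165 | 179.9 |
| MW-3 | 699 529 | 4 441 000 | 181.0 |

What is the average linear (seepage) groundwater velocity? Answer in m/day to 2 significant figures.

24 m/day

Taking MW-1 as reference: MW-2−MW-1 = (-60, 130, -1.2); MW-3−MW-1 = (0, -35, -0.1).
Determinant of the coordinate differences = (-60)·(-35) − 0·130 = 2100.
∂h/∂x = [(-1.2)·(-35) − (-0.1)·130] / 2100 = +0.02619
∂h/∂y = [(-60)·(-0.1) − 0·(-1.2)] / 2100 = +0.002857
|∇h| = √(0.02619² + 0.002857²) = 0.02635
Seepage velocity v = K·i/n = 250.0 × 0.02635 / 0.27 = 24.4 m/day.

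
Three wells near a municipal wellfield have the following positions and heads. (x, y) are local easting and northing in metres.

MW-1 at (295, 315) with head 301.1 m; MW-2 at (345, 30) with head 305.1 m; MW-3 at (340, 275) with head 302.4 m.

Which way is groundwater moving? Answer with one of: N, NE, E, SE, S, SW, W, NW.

Differences from MW-1: to MW-2 (Δx, Δy, Δh) = (50, -285, +4.0); to MW-3 = (45, -40, +1.3).
Determinant of the coordinate differences = 50·(-40) − 45·(-285) = 10825.
∂h/∂x = [(+4.0)·(-40) − (+1.3)·(-285)] / 10825 = +0.01945
∂h/∂y = [50·(+1.3) − 45·(+4.0)] / 10825 = -0.01062
Flow = −∇h = (-0.01945 east, +0.01062 north), which points northwest.

NW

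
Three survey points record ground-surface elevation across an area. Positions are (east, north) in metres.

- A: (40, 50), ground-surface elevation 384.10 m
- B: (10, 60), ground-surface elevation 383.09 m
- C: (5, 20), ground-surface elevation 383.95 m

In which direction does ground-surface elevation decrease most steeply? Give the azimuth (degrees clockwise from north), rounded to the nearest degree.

314°

With z = a·x + b·y + c and A as origin, the differences give:
  (-30)·a + 10·b = -1.01
  (-35)·a + (-30)·b = -0.15
Eliminate b (×(-30) and ×10, subtract): 1250·a = 31.800 → a = ∂z/∂x = +0.02544
Back-substitute: b = ∂z/∂y = -0.02468.
Steepest decrease is along −∇f: components (-0.02544 E, +0.02468 N).
Azimuth = atan2(-0.02544, +0.02468) = 314.1° ≈ 314°.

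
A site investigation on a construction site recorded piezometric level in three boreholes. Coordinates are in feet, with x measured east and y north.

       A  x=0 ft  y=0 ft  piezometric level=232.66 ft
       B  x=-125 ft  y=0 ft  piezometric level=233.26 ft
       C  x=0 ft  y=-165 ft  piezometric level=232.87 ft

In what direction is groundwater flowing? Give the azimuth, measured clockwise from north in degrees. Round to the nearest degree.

∂h/∂x = (233.26 − 232.66) / (-125 − 0) = -0.004800
∂h/∂y = (232.87 − 232.66) / (-165 − 0) = -0.001273
Flow direction (−∇h) has components (+0.004800 E, +0.001273 N).
Azimuth = atan2(E, N) = atan2(+0.004800, +0.001273) = 75.1° ≈ 075°.

075°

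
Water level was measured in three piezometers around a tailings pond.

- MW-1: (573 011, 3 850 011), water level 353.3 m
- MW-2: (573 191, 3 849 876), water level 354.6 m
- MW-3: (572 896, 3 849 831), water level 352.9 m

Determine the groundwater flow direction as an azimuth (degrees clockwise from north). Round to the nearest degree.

285°

Taking MW-1 as reference: MW-2−MW-1 = (180, -135, +1.3); MW-3−MW-1 = (-115, -180, -0.4).
Determinant of the coordinate differences = 180·(-180) − (-115)·(-135) = -47925.
∂h/∂x = [(+1.3)·(-180) − (-0.4)·(-135)] / -47925 = +0.006009
∂h/∂y = [180·(-0.4) − (-115)·(+1.3)] / -47925 = -0.001617
Flow direction (−∇h) has components (-0.006009 E, +0.001617 N).
Azimuth = atan2(E, N) = atan2(-0.006009, +0.001617) = 285.1° ≈ 285°.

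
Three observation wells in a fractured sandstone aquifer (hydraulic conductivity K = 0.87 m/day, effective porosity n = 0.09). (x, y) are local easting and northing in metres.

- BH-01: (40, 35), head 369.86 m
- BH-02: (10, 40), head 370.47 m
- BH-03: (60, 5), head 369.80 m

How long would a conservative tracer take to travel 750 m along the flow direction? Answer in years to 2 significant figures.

With h = a·x + b·y + c and BH-01 as origin, the differences give:
  (-30)·a + 5·b = +0.61
  20·a + (-30)·b = -0.06
Eliminate b (×(-30) and ×5, subtract): 800·a = -18.000 → a = ∂h/∂x = -0.02250
Back-substitute: b = ∂h/∂y = -0.01300.
|∇h| = √(-0.02250² + -0.01300²) = 0.02599
Seepage velocity v = K·i/n = 0.87 × 0.02599 / 0.09 = 0.2512 m/day.
t = 750 / 0.2512 = 2986 days = 8.18 years.

8.2 years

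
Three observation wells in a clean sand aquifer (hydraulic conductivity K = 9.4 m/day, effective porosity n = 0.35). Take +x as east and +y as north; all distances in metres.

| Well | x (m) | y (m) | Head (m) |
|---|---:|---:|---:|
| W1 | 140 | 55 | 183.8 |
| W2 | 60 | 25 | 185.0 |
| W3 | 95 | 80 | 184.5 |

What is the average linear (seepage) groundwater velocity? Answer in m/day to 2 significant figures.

0.41 m/day

Taking W1 as reference: W2−W1 = (-80, -30, +1.2); W3−W1 = (-45, 25, +0.7).
Determinant of the coordinate differences = (-80)·25 − (-45)·(-30) = -3350.
∂h/∂x = [(+1.2)·25 − (+0.7)·(-30)] / -3350 = -0.01522
∂h/∂y = [(-80)·(+0.7) − (-45)·(+1.2)] / -3350 = +0.0005970
|∇h| = √(-0.01522² + 0.0005970²) = 0.01523
Seepage velocity v = K·i/n = 9.4 × 0.01523 / 0.35 = 0.409 m/day.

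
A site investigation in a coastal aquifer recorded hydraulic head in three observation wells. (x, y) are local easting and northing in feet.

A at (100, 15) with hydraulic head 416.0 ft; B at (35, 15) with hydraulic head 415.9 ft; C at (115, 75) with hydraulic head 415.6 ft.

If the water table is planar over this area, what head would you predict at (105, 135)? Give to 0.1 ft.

415.2 ft

Taking A as reference: B−A = (-65, 0, -0.1); C−A = (15, 60, -0.4).
Solve a·Δx + b·Δy = Δh: det = (-65)·60 − 15·0 = -3900.
∂h/∂x = [(-0.1)·60 − (-0.4)·0] / -3900 = +0.001538
∂h/∂y = [(-65)·(-0.4) − 15·(-0.1)] / -3900 = -0.007051
h(105, 135) = 416.0 + (+0.001538)·(5) + (-0.007051)·(120) = 416.0 +0.008 -0.846 = 415.162 ft.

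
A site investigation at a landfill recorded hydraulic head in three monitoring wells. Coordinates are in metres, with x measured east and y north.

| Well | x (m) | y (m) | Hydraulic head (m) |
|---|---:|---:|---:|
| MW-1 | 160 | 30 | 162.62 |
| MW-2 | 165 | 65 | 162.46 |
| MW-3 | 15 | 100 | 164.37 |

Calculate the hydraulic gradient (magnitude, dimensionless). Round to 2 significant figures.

0.014

Differences from MW-1: to MW-2 (Δx, Δy, Δh) = (5, 35, -0.16); to MW-3 = (-145, 70, +1.75).
Determinant of the coordinate differences = 5·70 − (-145)·35 = 5425.
∂h/∂x = [(-0.16)·70 − (+1.75)·35] / 5425 = -0.01335
∂h/∂y = [5·(+1.75) − (-145)·(-0.16)] / 5425 = -0.002664
|∇h| = √(-0.01335² + -0.002664²) = 0.01361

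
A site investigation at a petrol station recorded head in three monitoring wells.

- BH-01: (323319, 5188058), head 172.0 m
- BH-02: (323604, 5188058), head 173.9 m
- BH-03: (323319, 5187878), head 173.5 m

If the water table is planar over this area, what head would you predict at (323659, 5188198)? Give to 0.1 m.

173.1 m

∂h/∂x = (173.9 − 172.0) / (323604 − 323319) = +0.006667
∂h/∂y = (173.5 − 172.0) / (5187878 − 5188058) = -0.008333
h(323659, 5188198) = 172.0 + (+0.006667)·(340) + (-0.008333)·(140) = 172.0 +2.267 -1.167 = 173.100 m.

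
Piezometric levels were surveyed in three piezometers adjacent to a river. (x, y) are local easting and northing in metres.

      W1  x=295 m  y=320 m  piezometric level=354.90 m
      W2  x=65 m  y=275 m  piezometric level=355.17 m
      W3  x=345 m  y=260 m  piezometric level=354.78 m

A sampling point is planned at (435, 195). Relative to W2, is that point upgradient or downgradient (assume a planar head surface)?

downgradient

With h = a·x + b·y + c and W1 as origin, the differences give:
  (-230)·a + (-45)·b = +0.27
  50·a + (-60)·b = -0.12
Eliminate b (×(-60) and ×(-45), subtract): 16050·a = -21.600 → a = ∂h/∂x = -0.001346
Back-substitute: b = ∂h/∂y = +0.0008785.
Head at (435, 195) = 354.90 + (-0.001346)·(140) + (+0.0008785)·(-125) = 354.60 m.
That is lower than the 355.17 m at W2, so the point is downgradient.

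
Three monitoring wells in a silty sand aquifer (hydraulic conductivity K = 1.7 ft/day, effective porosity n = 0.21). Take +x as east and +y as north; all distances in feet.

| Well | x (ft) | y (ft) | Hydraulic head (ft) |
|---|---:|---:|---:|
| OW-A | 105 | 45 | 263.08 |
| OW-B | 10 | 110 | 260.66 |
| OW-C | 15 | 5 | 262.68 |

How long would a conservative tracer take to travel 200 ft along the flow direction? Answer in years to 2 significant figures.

3.0 years

Differences from OW-A: to OW-B (Δx, Δy, Δh) = (-95, 65, -2.42); to OW-C = (-90, -40, -0.40).
Solve a·Δx + b·Δy = Δh: det = (-95)·(-40) − (-90)·65 = 9650.
∂h/∂x = [(-2.42)·(-40) − (-0.40)·65] / 9650 = +0.01273
∂h/∂y = [(-95)·(-0.40) − (-90)·(-2.42)] / 9650 = -0.01863
|∇h| = √(0.01273² + -0.01863²) = 0.02256
Seepage velocity v = K·i/n = 1.7 × 0.02256 / 0.21 = 0.1826 ft/day.
t = 200 / 0.1826 = 1095 days = 3 years.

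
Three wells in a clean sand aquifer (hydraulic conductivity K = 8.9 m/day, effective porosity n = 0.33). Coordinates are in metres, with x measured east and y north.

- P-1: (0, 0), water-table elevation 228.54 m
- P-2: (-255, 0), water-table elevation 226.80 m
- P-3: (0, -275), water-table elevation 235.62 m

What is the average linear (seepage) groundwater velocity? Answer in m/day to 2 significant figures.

∂h/∂x = (226.80 − 228.54) / (-255 − 0) = +0.006824
∂h/∂y = (235.62 − 228.54) / (-275 − 0) = -0.02575
|∇h| = √(0.006824² + -0.02575²) = 0.02664
Seepage velocity v = K·i/n = 8.9 × 0.02664 / 0.33 = 0.7185 m/day.

0.72 m/day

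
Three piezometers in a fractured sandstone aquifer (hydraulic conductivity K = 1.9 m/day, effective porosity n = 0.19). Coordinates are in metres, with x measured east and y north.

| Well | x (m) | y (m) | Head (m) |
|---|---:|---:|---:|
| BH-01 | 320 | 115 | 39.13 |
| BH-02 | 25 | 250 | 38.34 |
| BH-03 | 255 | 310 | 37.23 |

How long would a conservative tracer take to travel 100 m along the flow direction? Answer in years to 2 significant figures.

Differences from BH-01: to BH-02 (Δx, Δy, Δh) = (-295, 135, -0.79); to BH-03 = (-65, 195, -1.90).
Solve a·Δx + b·Δy = Δh: det = (-295)·195 − (-65)·135 = -48750.
∂h/∂x = [(-0.79)·195 − (-1.90)·135] / -48750 = -0.002102
∂h/∂y = [(-295)·(-1.90) − (-65)·(-0.79)] / -48750 = -0.01044
|∇h| = √(-0.002102² + -0.01044²) = 0.01065
Seepage velocity v = K·i/n = 1.9 × 0.01065 / 0.19 = 0.1065 m/day.
t = 100 / 0.1065 = 939 days = 2.57 years.

2.6 years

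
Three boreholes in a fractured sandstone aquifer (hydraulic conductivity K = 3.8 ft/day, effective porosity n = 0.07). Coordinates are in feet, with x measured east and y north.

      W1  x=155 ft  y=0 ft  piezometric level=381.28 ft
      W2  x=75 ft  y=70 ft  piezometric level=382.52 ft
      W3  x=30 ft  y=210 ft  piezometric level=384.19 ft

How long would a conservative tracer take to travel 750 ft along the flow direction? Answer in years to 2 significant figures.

With h = a·x + b·y + c and W1 as origin, the differences give:
  (-80)·a + 70·b = +1.24
  (-125)·a + 210·b = +2.91
Eliminate b (×210 and ×70, subtract): -8050·a = 56.700 → a = ∂h/∂x = -0.007043
Back-substitute: b = ∂h/∂y = +0.009665.
|∇h| = √(-0.007043² + 0.009665²) = 0.01196
Seepage velocity v = K·i/n = 3.8 × 0.01196 / 0.07 = 0.6493 ft/day.
t = 750 / 0.6493 = 1155 days = 3.16 years.

3.2 years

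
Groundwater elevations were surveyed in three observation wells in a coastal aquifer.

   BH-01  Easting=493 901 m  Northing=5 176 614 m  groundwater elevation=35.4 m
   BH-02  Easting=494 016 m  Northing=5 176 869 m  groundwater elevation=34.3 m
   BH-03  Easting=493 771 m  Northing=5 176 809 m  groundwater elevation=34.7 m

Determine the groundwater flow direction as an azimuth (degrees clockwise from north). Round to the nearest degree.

Three-point gradient (reference BH-01): Δ to BH-02 = (115, 255, -1.1), Δ to BH-03 = (-130, 195, -0.7).
∂h/∂x = -0.0006478, ∂h/∂y = -0.004022 (det = 55575).
Flow direction (−∇h) has components (+0.0006478 E, +0.004022 N).
Azimuth = atan2(E, N) = atan2(+0.0006478, +0.004022) = 9.2° ≈ 009°.

009°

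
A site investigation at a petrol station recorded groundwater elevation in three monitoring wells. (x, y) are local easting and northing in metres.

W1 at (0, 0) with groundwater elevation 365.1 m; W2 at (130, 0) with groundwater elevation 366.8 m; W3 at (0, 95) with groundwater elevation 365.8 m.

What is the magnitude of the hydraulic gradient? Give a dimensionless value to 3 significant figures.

0.0150

∂h/∂x = (366.8 − 365.1) / (130 − 0) = +0.01308
∂h/∂y = (365.8 − 365.1) / (95 − 0) = +0.007368
|∇h| = √(0.01308² + 0.007368²) = 0.01501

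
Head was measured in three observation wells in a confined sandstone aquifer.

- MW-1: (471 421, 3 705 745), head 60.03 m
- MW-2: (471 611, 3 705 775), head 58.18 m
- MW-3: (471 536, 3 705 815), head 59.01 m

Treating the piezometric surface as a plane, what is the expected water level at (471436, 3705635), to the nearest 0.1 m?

59.7 m

With h = a·x + b·y + c and MW-1 as origin, the differences give:
  190·a + 30·b = -1.85
  115·a + 70·b = -1.02
Eliminate b (×70 and ×30, subtract): 9850·a = -98.900 → a = ∂h/∂x = -0.01004
Back-substitute: b = ∂h/∂y = +0.001924.
h(471436, 3705635) = 60.03 + (-0.01004)·(15) + (+0.001924)·(-110) = 60.03 -0.151 -0.212 = 59.668 m.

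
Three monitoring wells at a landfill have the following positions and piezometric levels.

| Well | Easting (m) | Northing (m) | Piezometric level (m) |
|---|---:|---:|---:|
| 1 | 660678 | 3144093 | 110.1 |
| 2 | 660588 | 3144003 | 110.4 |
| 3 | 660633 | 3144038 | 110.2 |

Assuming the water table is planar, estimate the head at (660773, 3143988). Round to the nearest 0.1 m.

108.8 m

With h = a·x + b·y + c and 1 as origin, the differences give:
  (-90)·a + (-90)·b = +0.3
  (-45)·a + (-55)·b = +0.1
Eliminate b (×(-55) and ×(-90), subtract): 900·a = -7.50 → a = ∂h/∂x = -0.008333
Back-substitute: b = ∂h/∂y = +0.005000.
h(660773, 3143988) = 110.1 + (-0.008333)·(95) + (+0.005000)·(-105) = 110.1 -0.792 -0.525 = 108.783 m.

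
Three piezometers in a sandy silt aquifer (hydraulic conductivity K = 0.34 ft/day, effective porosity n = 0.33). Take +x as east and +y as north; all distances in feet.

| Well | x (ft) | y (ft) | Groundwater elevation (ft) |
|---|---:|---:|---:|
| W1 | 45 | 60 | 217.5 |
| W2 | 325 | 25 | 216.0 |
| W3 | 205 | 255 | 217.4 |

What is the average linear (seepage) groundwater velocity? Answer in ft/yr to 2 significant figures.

2.3 ft/yr

Taking W1 as reference: W2−W1 = (280, -35, -1.5); W3−W1 = (160, 195, -0.1).
Determinant of the coordinate differences = 280·195 − 160·(-35) = 60200.
∂h/∂x = [(-1.5)·195 − (-0.1)·(-35)] / 60200 = -0.004917
∂h/∂y = [280·(-0.1) − 160·(-1.5)] / 60200 = +0.003522
|∇h| = √(-0.004917² + 0.003522²) = 0.006048
Seepage velocity v = K·i/n = 0.34 × 0.006048 / 0.33 = 0.006231 ft/day = 2.276 ft/yr.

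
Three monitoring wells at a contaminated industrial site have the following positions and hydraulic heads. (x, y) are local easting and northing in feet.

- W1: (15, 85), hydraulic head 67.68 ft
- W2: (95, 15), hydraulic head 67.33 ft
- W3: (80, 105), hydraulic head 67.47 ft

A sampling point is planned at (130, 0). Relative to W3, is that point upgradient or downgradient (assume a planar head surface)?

Taking W1 as reference: W2−W1 = (80, -70, -0.35); W3−W1 = (65, 20, -0.21).
Determinant of the coordinate differences = 80·20 − 65·(-70) = 6150.
∂h/∂x = [(-0.35)·20 − (-0.21)·(-70)] / 6150 = -0.003528
∂h/∂y = [80·(-0.21) − 65·(-0.35)] / 6150 = +0.0009675
Head at (130, 0) = 67.68 + (-0.003528)·(115) + (+0.0009675)·(-85) = 67.19 ft.
That is lower than the 67.47 ft at W3, so the point is downgradient.

downgradient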